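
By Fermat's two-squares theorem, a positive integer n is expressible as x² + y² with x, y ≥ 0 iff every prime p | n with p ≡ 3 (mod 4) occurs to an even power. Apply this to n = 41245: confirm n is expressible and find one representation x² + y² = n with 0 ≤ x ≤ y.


Step 1: Factor n = 41245 = 5 · 73 · 113.
Step 2: Check the mod-4 condition on each prime factor: 5 ≡ 1 (mod 4), exponent 1; 73 ≡ 1 (mod 4), exponent 1; 113 ≡ 1 (mod 4), exponent 1.
All primes ≡ 3 (mod 4) appear to even exponent (or don't appear), so by the two-squares theorem n IS expressible as a sum of two squares.
Step 3: Build a representation. Here n = 5 · 73 · 113 is a product of primes ≡ 1 (mod 4). Each prime p ≡ 1 (mod 4) is itself a sum of two squares; find a² by testing p − a² for a perfect square:
  5: 5 − 1² = 4 = 2² ⇒ 5 = 1² + 2².
  73: 73 − 1² = 72, 73 − 2² = 69, 73 − 3² = 64 = 8² ⇒ 73 = 3² + 8².
  113: 113 − 1² = 112, 113 − 2² = 109, 113 − 3² = 104, 113 − 4² = 97, 113 − 5² = 88, 113 − 6² = 77, 113 − 7² = 64 = 8² ⇒ 113 = 7² + 8².
  Combine using the Brahmagupta–Fibonacci identity (a² + b²)(c² + d²) = (ac − bd)² + (ad + bc)² = (ac + bd)² + (ad − bc)²:
  5 · 73 = 365: from (1² + 2²)(3² + 8²), take (1·3 − 2·8, 1·8 + 2·3) = (3 − 16, 8 + 6) = (-13, 14); dropping signs (only squares matter) gives (13, 14); check 13² + 14² = 169 + 196 = 365 ✓.
  365 · 113 = 41245: from (13² + 14²)(7² + 8²), take (13·7 − 14·8, 13·8 + 14·7) = (91 − 112, 104 + 98) = (-21, 202); dropping signs (only squares matter) gives (21, 202); check 21² + 202² = 441 + 40804 = 41245 ✓.
Step 4: Order so x ≤ y and verify: 21² + 202² = 441 + 40804 = 41245 = n. ✓

n = 41245 = 21² + 202² (one valid representation with x ≤ y).


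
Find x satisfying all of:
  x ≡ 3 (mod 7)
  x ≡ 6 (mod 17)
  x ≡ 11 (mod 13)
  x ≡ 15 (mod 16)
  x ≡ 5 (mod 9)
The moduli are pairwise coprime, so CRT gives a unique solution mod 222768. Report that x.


Product of moduli M = 7 · 17 · 13 · 16 · 9 = 222768.
Merge one congruence at a time:
  Start: x ≡ 3 (mod 7).
  Combine with x ≡ 6 (mod 17); new modulus lcm = 119.
    Write x = 3 + 7·t and substitute into x ≡ 6 (mod 17): 7·t ≡ 6 − 3 = 3 (mod 17).
    The inverse of 7 mod 17 is 5 (since 7·5 = 35 = 2·17 + 1), so t ≡ 5·3 = 15 ≡ 15 (mod 17).
    Then x = 3 + 7·15 = 108, valid modulo lcm(7, 17) = 119: x ≡ 108 (mod 119).
  Combine with x ≡ 11 (mod 13); new modulus lcm = 1547.
    Write x = 108 + 119·t and substitute into x ≡ 11 (mod 13): 119·t ≡ 11 − 108 = -97 (mod 13).
    Reduce coefficients mod 13: 2·t ≡ 7 (mod 13).
    The inverse of 2 mod 13 is 7 (since 2·7 = 14 = 1·13 + 1), so t ≡ 7·7 = 49 ≡ 10 (mod 13).
    Then x = 108 + 119·10 = 1298, valid modulo lcm(119, 13) = 1547: x ≡ 1298 (mod 1547).
  Combine with x ≡ 15 (mod 16); new modulus lcm = 24752.
    Write x = 1298 + 1547·t and substitute into x ≡ 15 (mod 16): 1547·t ≡ 15 − 1298 = -1283 (mod 16).
    Reduce coefficients mod 16: 11·t ≡ 13 (mod 16).
    The inverse of 11 mod 16 is 3 (since 11·3 = 33 = 2·16 + 1), so t ≡ 3·13 = 39 ≡ 7 (mod 16).
    Then x = 1298 + 1547·7 = 12127, valid modulo lcm(1547, 16) = 24752: x ≡ 12127 (mod 24752).
  Combine with x ≡ 5 (mod 9); new modulus lcm = 222768.
    Write x = 12127 + 24752·t and substitute into x ≡ 5 (mod 9): 24752·t ≡ 5 − 12127 = -12122 (mod 9).
    Reduce coefficients mod 9: 2·t ≡ 1 (mod 9).
    The inverse of 2 mod 9 is 5 (since 2·5 = 10 = 1·9 + 1), so t ≡ 5·1 = 5 ≡ 5 (mod 9).
    Then x = 12127 + 24752·5 = 135887, valid modulo lcm(24752, 9) = 222768: x ≡ 135887 (mod 222768).
Verify against each original: 135887 mod 7 = 3, 135887 mod 17 = 6, 135887 mod 13 = 11, 135887 mod 16 = 15, 135887 mod 9 = 5.

x ≡ 135887 (mod 222768).


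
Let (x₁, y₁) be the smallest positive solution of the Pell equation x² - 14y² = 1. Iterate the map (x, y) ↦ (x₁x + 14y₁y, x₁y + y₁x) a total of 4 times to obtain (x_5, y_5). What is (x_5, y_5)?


Step 1: Find the fundamental solution (x₁, y₁) of x² - 14y² = 1.
  Expand √14 as a continued fraction. a₀ = ⌊√14⌋ = 3; iterate m_{k+1} = d_k·a_k − m_k, d_{k+1} = (14 − m_{k+1}²)/d_k, a_{k+1} = ⌊(a₀ + m_{k+1})/d_{k+1}⌋ (starting m₀ = 0, d₀ = 1), with convergents p_k = a_k·p_{k-1} + p_{k-2}, q_k = a_k·q_{k-1} + q_{k-2} (p₋₁ = 1, q₋₁ = 0):
  k = 0: a₀ = 3; p₀/q₀ = 3/1; p₀² − 14·q₀² = 9 − 14 = -5.
  k = 1: m = 3, d = 5, a = ⌊(3 + 3)/5⌋ = 1; p/q = (1·3 + 1)/(1·1 + 0) = 4/1; p² − 14·q² = 16 − 14 = 2.
  k = 2: m = 2, d = 2, a = ⌊(3 + 2)/2⌋ = 2; p/q = (2·4 + 3)/(2·1 + 1) = 11/3; p² − 14·q² = 121 − 126 = -5.
  k = 3: m = 2, d = 5, a = ⌊(3 + 2)/5⌋ = 1; p/q = (1·11 + 4)/(1·3 + 1) = 15/4; p² − 14·q² = 225 − 224 = 1.
  The first convergent with p² − 14·q² = 1 gives the fundamental solution (x₁, y₁) = (15, 4).
Step 2: Apply the recurrence (x_{n+1}, y_{n+1}) = (x₁x_n + 14y₁y_n, x₁y_n + y₁x_n) repeatedly.
  From (x_1, y_1) = (15, 4): x_2 = 15·15 + 14·4·4 = 449; y_2 = 15·4 + 4·15 = 120.
  From (x_2, y_2) = (449, 120): x_3 = 15·449 + 14·4·120 = 13455; y_3 = 15·120 + 4·449 = 3596.
  From (x_3, y_3) = (13455, 3596): x_4 = 15·13455 + 14·4·3596 = 403201; y_4 = 15·3596 + 4·13455 = 107760.
  From (x_4, y_4) = (403201, 107760): x_5 = 15·403201 + 14·4·107760 = 12082575; y_5 = 15·107760 + 4·403201 = 3229204.
Step 3: Verify x_5² - 14·y_5² = 145988618630625 - 145988618630624 = 1 (should be 1). ✓

(x_1, y_1) = (15, 4); (x_5, y_5) = (12082575, 3229204).


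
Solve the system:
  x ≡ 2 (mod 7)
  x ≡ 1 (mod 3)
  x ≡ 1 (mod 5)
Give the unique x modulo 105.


Moduli 7, 3, 5 are pairwise coprime; by CRT there is a unique solution modulo M = 7 · 3 · 5 = 105.
Solve pairwise, accumulating the modulus:
  Start with x ≡ 2 (mod 7).
  Combine with x ≡ 1 (mod 3): since gcd(7, 3) = 1, we get a unique residue mod 21.
    Write x = 2 + 7·t and substitute into x ≡ 1 (mod 3): 7·t ≡ 1 − 2 = -1 (mod 3).
    Reduce coefficients mod 3: 1·t ≡ 2 (mod 3).
    So t ≡ 2 (mod 3).
    Then x = 2 + 7·2 = 16, valid modulo lcm(7, 3) = 21: x ≡ 16 (mod 21).
  Combine with x ≡ 1 (mod 5): since gcd(21, 5) = 1, we get a unique residue mod 105.
    Write x = 16 + 21·t and substitute into x ≡ 1 (mod 5): 21·t ≡ 1 − 16 = -15 (mod 5).
    Reduce coefficients mod 5: 1·t ≡ 0 (mod 5).
    So t ≡ 0 (mod 5).
    Then x = 16 + 21·0 = 16, valid modulo lcm(21, 5) = 105: x ≡ 16 (mod 105).
Verify: 16 mod 7 = 2 ✓, 16 mod 3 = 1 ✓, 16 mod 5 = 1 ✓.

x ≡ 16 (mod 105).


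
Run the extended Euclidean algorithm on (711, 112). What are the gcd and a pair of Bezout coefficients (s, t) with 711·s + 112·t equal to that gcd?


Euclidean algorithm on (711, 112) — divide until remainder is 0:
  711 = 6 · 112 + 39
  112 = 2 · 39 + 34
  39 = 1 · 34 + 5
  34 = 6 · 5 + 4
  5 = 1 · 4 + 1
  4 = 4 · 1 + 0
gcd(711, 112) = 1.
Track Bezout coefficients alongside the remainders: start with r₀ = 711 = a·1 + b·0 (s = 1, t = 0) and r₁ = 112 = a·0 + b·1 (s = 0, t = 1); each new remainder r_{k+1} = r_{k-1} − q_k·r_k inherits s_{k+1} = s_{k-1} − q_k·s_k, t_{k+1} = t_{k-1} − q_k·t_k, so r_k = a·s_k + b·t_k at every step:
  q = 6: r = 39, s = 1 − 6·0 = 1, t = 0 − 6·1 = -6  (check: 711·1 + 112·(-6) = 39)
  q = 2: r = 34, s = 0 − 2·1 = -2, t = 1 − 2·(-6) = 13  (check: 711·(-2) + 112·13 = 34)
  q = 1: r = 5, s = 1 − 1·(-2) = 3, t = -6 − 1·13 = -19  (check: 711·3 + 112·(-19) = 5)
  q = 6: r = 4, s = -2 − 6·3 = -20, t = 13 − 6·(-19) = 127  (check: 711·(-20) + 112·127 = 4)
  q = 1: r = 1, s = 3 − 1·(-20) = 23, t = -19 − 1·127 = -146  (check: 711·23 + 112·(-146) = 1)
The row with r = 1 (the gcd) gives the Bezout coefficients s = 23, t = -146.
Result: 711 · (23) + 112 · (-146) = 1.

gcd(711, 112) = 1; s = 23, t = -146 (check: 711·23 + 112·(-146) = 1).


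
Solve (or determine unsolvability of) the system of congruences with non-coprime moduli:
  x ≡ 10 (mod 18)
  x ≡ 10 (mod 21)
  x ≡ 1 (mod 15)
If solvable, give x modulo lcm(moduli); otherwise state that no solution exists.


Moduli 18, 21, 15 are not pairwise coprime, so CRT works modulo lcm(m_i) when all pairwise compatibility conditions hold.
Pairwise compatibility: gcd(m_i, m_j) must divide a_i - a_j for every pair.
Merge one congruence at a time:
  Start: x ≡ 10 (mod 18).
  Combine with x ≡ 10 (mod 21): gcd(18, 21) = 3; 10 - 10 = 0, which IS divisible by 3, so compatible.
    Write x = 10 + 18·t and substitute into x ≡ 10 (mod 21): 18·t ≡ 10 − 10 = 0 (mod 21).
    Divide the congruence (and modulus) by g = 3: 6·t ≡ 0 (mod 7).
    The inverse of 6 mod 7 is 6 (since 6·6 = 36 = 5·7 + 1), so t ≡ 6·0 = 0 ≡ 0 (mod 7).
    Then x = 10 + 18·0 = 10, valid modulo lcm(18, 21) = 126: x ≡ 10 (mod 126).
  Combine with x ≡ 1 (mod 15): gcd(126, 15) = 3; 1 - 10 = -9, which IS divisible by 3, so compatible.
    Write x = 10 + 126·t and substitute into x ≡ 1 (mod 15): 126·t ≡ 1 − 10 = -9 (mod 15).
    Divide the congruence (and modulus) by g = 3: 42·t ≡ -3 (mod 5).
    Reduce coefficients mod 5: 2·t ≡ 2 (mod 5).
    The inverse of 2 mod 5 is 3 (since 2·3 = 6 = 1·5 + 1), so t ≡ 3·2 = 6 ≡ 1 (mod 5).
    Then x = 10 + 126·1 = 136, valid modulo lcm(126, 15) = 630: x ≡ 136 (mod 630).
Verify: 136 mod 18 = 10, 136 mod 21 = 10, 136 mod 15 = 1.

x ≡ 136 (mod 630).


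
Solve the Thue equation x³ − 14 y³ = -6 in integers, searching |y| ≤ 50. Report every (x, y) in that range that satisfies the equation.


The equation is x³ - 14y³ = -6. For fixed y, x³ = 14·y³ − 6, so a solution requires the RHS to be a perfect cube.
Strategy: iterate y from -50 to 50, compute RHS = 14·y³ − 6, and check whether it is a (positive or negative) perfect cube.
Check small values of y:
  y = 0: RHS = -6 is not a perfect cube.
  y = 1: RHS = 8 = (2)³ ⇒ x = 2 works.
  y = -1: RHS = -20 is not a perfect cube.
  y = 2: RHS = 106 is not a perfect cube.
  y = -2: RHS = -118 is not a perfect cube.
  y = 3: RHS = 372 is not a perfect cube.
  y = -3: RHS = -384 is not a perfect cube.
Continuing the search up to |y| = 50 finds no further solutions beyond those listed.
Collected solutions: (2, 1).

Solutions (with |y| ≤ 50): (2, 1).


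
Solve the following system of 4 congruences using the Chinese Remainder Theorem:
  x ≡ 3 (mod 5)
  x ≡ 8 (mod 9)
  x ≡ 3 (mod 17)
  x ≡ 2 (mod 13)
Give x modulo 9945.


Product of moduli M = 5 · 9 · 17 · 13 = 9945.
Merge one congruence at a time:
  Start: x ≡ 3 (mod 5).
  Combine with x ≡ 8 (mod 9); new modulus lcm = 45.
    Write x = 3 + 5·t and substitute into x ≡ 8 (mod 9): 5·t ≡ 8 − 3 = 5 (mod 9).
    The inverse of 5 mod 9 is 2 (since 5·2 = 10 = 1·9 + 1), so t ≡ 2·5 = 10 ≡ 1 (mod 9).
    Then x = 3 + 5·1 = 8, valid modulo lcm(5, 9) = 45: x ≡ 8 (mod 45).
  Combine with x ≡ 3 (mod 17); new modulus lcm = 765.
    Write x = 8 + 45·t and substitute into x ≡ 3 (mod 17): 45·t ≡ 3 − 8 = -5 (mod 17).
    Reduce coefficients mod 17: 11·t ≡ 12 (mod 17).
    The inverse of 11 mod 17 is 14 (since 11·14 = 154 = 9·17 + 1), so t ≡ 14·12 = 168 ≡ 15 (mod 17).
    Then x = 8 + 45·15 = 683, valid modulo lcm(45, 17) = 765: x ≡ 683 (mod 765).
  Combine with x ≡ 2 (mod 13); new modulus lcm = 9945.
    Write x = 683 + 765·t and substitute into x ≡ 2 (mod 13): 765·t ≡ 2 − 683 = -681 (mod 13).
    Reduce coefficients mod 13: 11·t ≡ 8 (mod 13).
    The inverse of 11 mod 13 is 6 (since 11·6 = 66 = 5·13 + 1), so t ≡ 6·8 = 48 ≡ 9 (mod 13).
    Then x = 683 + 765·9 = 7568, valid modulo lcm(765, 13) = 9945: x ≡ 7568 (mod 9945).
Verify against each original: 7568 mod 5 = 3, 7568 mod 9 = 8, 7568 mod 17 = 3, 7568 mod 13 = 2.

x ≡ 7568 (mod 9945).


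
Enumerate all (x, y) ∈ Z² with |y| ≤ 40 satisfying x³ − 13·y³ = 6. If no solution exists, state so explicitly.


The equation is x³ - 13y³ = 6. For fixed y, x³ = 13·y³ + 6, so a solution requires the RHS to be a perfect cube.
Strategy: iterate y from -40 to 40, compute RHS = 13·y³ + 6, and check whether it is a (positive or negative) perfect cube.
Check small values of y:
  y = 0: RHS = 6 is not a perfect cube.
  y = 1: RHS = 19 is not a perfect cube.
  y = -1: RHS = -7 is not a perfect cube.
  y = 2: RHS = 110 is not a perfect cube.
  y = -2: RHS = -98 is not a perfect cube.
  y = 3: RHS = 357 is not a perfect cube.
  y = -3: RHS = -345 is not a perfect cube.
Continuing the search up to |y| = 40 finds no solutions either.
No (x, y) in the scanned range satisfies the equation.

No integer solutions with |y| ≤ 40.


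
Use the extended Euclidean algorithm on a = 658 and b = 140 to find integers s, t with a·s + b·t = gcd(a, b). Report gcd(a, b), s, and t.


Euclidean algorithm on (658, 140) — divide until remainder is 0:
  658 = 4 · 140 + 98
  140 = 1 · 98 + 42
  98 = 2 · 42 + 14
  42 = 3 · 14 + 0
gcd(658, 140) = 14.
Track Bezout coefficients alongside the remainders: start with r₀ = 658 = a·1 + b·0 (s = 1, t = 0) and r₁ = 140 = a·0 + b·1 (s = 0, t = 1); each new remainder r_{k+1} = r_{k-1} − q_k·r_k inherits s_{k+1} = s_{k-1} − q_k·s_k, t_{k+1} = t_{k-1} − q_k·t_k, so r_k = a·s_k + b·t_k at every step:
  q = 4: r = 98, s = 1 − 4·0 = 1, t = 0 − 4·1 = -4  (check: 658·1 + 140·(-4) = 98)
  q = 1: r = 42, s = 0 − 1·1 = -1, t = 1 − 1·(-4) = 5  (check: 658·(-1) + 140·5 = 42)
  q = 2: r = 14, s = 1 − 2·(-1) = 3, t = -4 − 2·5 = -14  (check: 658·3 + 140·(-14) = 14)
The row with r = 14 (the gcd) gives the Bezout coefficients s = 3, t = -14.
Result: 658 · (3) + 140 · (-14) = 14.

gcd(658, 140) = 14; s = 3, t = -14 (check: 658·3 + 140·(-14) = 14).


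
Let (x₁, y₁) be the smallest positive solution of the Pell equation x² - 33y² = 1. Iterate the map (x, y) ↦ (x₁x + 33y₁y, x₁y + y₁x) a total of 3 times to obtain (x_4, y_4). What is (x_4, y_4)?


Step 1: Find the fundamental solution (x₁, y₁) of x² - 33y² = 1.
  Expand √33 as a continued fraction. a₀ = ⌊√33⌋ = 5; iterate m_{k+1} = d_k·a_k − m_k, d_{k+1} = (33 − m_{k+1}²)/d_k, a_{k+1} = ⌊(a₀ + m_{k+1})/d_{k+1}⌋ (starting m₀ = 0, d₀ = 1), with convergents p_k = a_k·p_{k-1} + p_{k-2}, q_k = a_k·q_{k-1} + q_{k-2} (p₋₁ = 1, q₋₁ = 0):
  k = 0: a₀ = 5; p₀/q₀ = 5/1; p₀² − 33·q₀² = 25 − 33 = -8.
  k = 1: m = 5, d = 8, a = ⌊(5 + 5)/8⌋ = 1; p/q = (1·5 + 1)/(1·1 + 0) = 6/1; p² − 33·q² = 36 − 33 = 3.
  k = 2: m = 3, d = 3, a = ⌊(5 + 3)/3⌋ = 2; p/q = (2·6 + 5)/(2·1 + 1) = 17/3; p² − 33·q² = 289 − 297 = -8.
  k = 3: m = 3, d = 8, a = ⌊(5 + 3)/8⌋ = 1; p/q = (1·17 + 6)/(1·3 + 1) = 23/4; p² − 33·q² = 529 − 528 = 1.
  The first convergent with p² − 33·q² = 1 gives the fundamental solution (x₁, y₁) = (23, 4).
Step 2: Apply the recurrence (x_{n+1}, y_{n+1}) = (x₁x_n + 33y₁y_n, x₁y_n + y₁x_n) repeatedly.
  From (x_1, y_1) = (23, 4): x_2 = 23·23 + 33·4·4 = 1057; y_2 = 23·4 + 4·23 = 184.
  From (x_2, y_2) = (1057, 184): x_3 = 23·1057 + 33·4·184 = 48599; y_3 = 23·184 + 4·1057 = 8460.
  From (x_3, y_3) = (48599, 8460): x_4 = 23·48599 + 33·4·8460 = 2234497; y_4 = 23·8460 + 4·48599 = 388976.
Step 3: Verify x_4² - 33·y_4² = 4992976843009 - 4992976843008 = 1 (should be 1). ✓

(x_1, y_1) = (23, 4); (x_4, y_4) = (2234497, 388976).


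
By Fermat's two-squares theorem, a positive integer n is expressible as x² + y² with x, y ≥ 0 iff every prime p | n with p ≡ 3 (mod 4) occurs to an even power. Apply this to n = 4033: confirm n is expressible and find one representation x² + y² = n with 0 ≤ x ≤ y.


Step 1: Factor n = 4033 = 37 · 109.
Step 2: Check the mod-4 condition on each prime factor: 37 ≡ 1 (mod 4), exponent 1; 109 ≡ 1 (mod 4), exponent 1.
All primes ≡ 3 (mod 4) appear to even exponent (or don't appear), so by the two-squares theorem n IS expressible as a sum of two squares.
Step 3: Build a representation. Here n = 37 · 109 is a product of primes ≡ 1 (mod 4). Each prime p ≡ 1 (mod 4) is itself a sum of two squares; find a² by testing p − a² for a perfect square:
  37: 37 − 1² = 36 = 6² ⇒ 37 = 1² + 6².
  109: 109 − 1² = 108, 109 − 2² = 105, 109 − 3² = 100 = 10² ⇒ 109 = 3² + 10².
  Combine using the Brahmagupta–Fibonacci identity (a² + b²)(c² + d²) = (ac − bd)² + (ad + bc)² = (ac + bd)² + (ad − bc)²:
  37 · 109 = 4033: from (1² + 6²)(3² + 10²), take (1·3 − 6·10, 1·10 + 6·3) = (3 − 60, 10 + 18) = (-57, 28); dropping signs (only squares matter) gives (57, 28); check 57² + 28² = 3249 + 784 = 4033 ✓.
Step 4: Order so x ≤ y and verify: 28² + 57² = 784 + 3249 = 4033 = n. ✓

n = 4033 = 28² + 57² (one valid representation with x ≤ y).


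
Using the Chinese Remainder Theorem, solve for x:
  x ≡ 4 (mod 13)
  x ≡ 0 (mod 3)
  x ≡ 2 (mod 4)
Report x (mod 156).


Moduli 13, 3, 4 are pairwise coprime; by CRT there is a unique solution modulo M = 13 · 3 · 4 = 156.
Solve pairwise, accumulating the modulus:
  Start with x ≡ 4 (mod 13).
  Combine with x ≡ 0 (mod 3): since gcd(13, 3) = 1, we get a unique residue mod 39.
    Write x = 4 + 13·t and substitute into x ≡ 0 (mod 3): 13·t ≡ 0 − 4 = -4 (mod 3).
    Reduce coefficients mod 3: 1·t ≡ 2 (mod 3).
    So t ≡ 2 (mod 3).
    Then x = 4 + 13·2 = 30, valid modulo lcm(13, 3) = 39: x ≡ 30 (mod 39).
  Combine with x ≡ 2 (mod 4): since gcd(39, 4) = 1, we get a unique residue mod 156.
    Write x = 30 + 39·t and substitute into x ≡ 2 (mod 4): 39·t ≡ 2 − 30 = -28 (mod 4).
    Reduce coefficients mod 4: 3·t ≡ 0 (mod 4).
    The inverse of 3 mod 4 is 3 (since 3·3 = 9 = 2·4 + 1), so t ≡ 3·0 = 0 ≡ 0 (mod 4).
    Then x = 30 + 39·0 = 30, valid modulo lcm(39, 4) = 156: x ≡ 30 (mod 156).
Verify: 30 mod 13 = 4 ✓, 30 mod 3 = 0 ✓, 30 mod 4 = 2 ✓.

x ≡ 30 (mod 156).


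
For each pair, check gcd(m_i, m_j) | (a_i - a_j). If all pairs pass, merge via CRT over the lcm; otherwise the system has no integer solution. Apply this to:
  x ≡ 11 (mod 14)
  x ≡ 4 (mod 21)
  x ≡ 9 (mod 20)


Moduli 14, 21, 20 are not pairwise coprime, so CRT works modulo lcm(m_i) when all pairwise compatibility conditions hold.
Pairwise compatibility: gcd(m_i, m_j) must divide a_i - a_j for every pair.
Merge one congruence at a time:
  Start: x ≡ 11 (mod 14).
  Combine with x ≡ 4 (mod 21): gcd(14, 21) = 7; 4 - 11 = -7, which IS divisible by 7, so compatible.
    Write x = 11 + 14·t and substitute into x ≡ 4 (mod 21): 14·t ≡ 4 − 11 = -7 (mod 21).
    Divide the congruence (and modulus) by g = 7: 2·t ≡ -1 (mod 3).
    Reduce coefficients mod 3: 2·t ≡ 2 (mod 3).
    The inverse of 2 mod 3 is 2 (since 2·2 = 4 = 1·3 + 1), so t ≡ 2·2 = 4 ≡ 1 (mod 3).
    Then x = 11 + 14·1 = 25, valid modulo lcm(14, 21) = 42: x ≡ 25 (mod 42).
  Combine with x ≡ 9 (mod 20): gcd(42, 20) = 2; 9 - 25 = -16, which IS divisible by 2, so compatible.
    Write x = 25 + 42·t and substitute into x ≡ 9 (mod 20): 42·t ≡ 9 − 25 = -16 (mod 20).
    Divide the congruence (and modulus) by g = 2: 21·t ≡ -8 (mod 10).
    Reduce coefficients mod 10: 1·t ≡ 2 (mod 10).
    So t ≡ 2 (mod 10).
    Then x = 25 + 42·2 = 109, valid modulo lcm(42, 20) = 420: x ≡ 109 (mod 420).
Verify: 109 mod 14 = 11, 109 mod 21 = 4, 109 mod 20 = 9.

x ≡ 109 (mod 420).


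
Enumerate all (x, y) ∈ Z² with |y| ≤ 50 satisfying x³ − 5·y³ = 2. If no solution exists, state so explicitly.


The equation is x³ - 5y³ = 2. For fixed y, x³ = 5·y³ + 2, so a solution requires the RHS to be a perfect cube.
Strategy: iterate y from -50 to 50, compute RHS = 5·y³ + 2, and check whether it is a (positive or negative) perfect cube.
Check small values of y:
  y = 0: RHS = 2 is not a perfect cube.
  y = 1: RHS = 7 is not a perfect cube.
  y = -1: RHS = -3 is not a perfect cube.
  y = 2: RHS = 42 is not a perfect cube.
  y = -2: RHS = -38 is not a perfect cube.
  y = 3: RHS = 137 is not a perfect cube.
  y = -3: RHS = -133 is not a perfect cube.
Continuing the search up to |y| = 50 finds no solutions either.
No (x, y) in the scanned range satisfies the equation.

No integer solutions with |y| ≤ 50.


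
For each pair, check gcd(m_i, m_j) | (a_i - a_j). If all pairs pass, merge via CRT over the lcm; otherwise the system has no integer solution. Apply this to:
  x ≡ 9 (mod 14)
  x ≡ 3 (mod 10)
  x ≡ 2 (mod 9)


Moduli 14, 10, 9 are not pairwise coprime, so CRT works modulo lcm(m_i) when all pairwise compatibility conditions hold.
Pairwise compatibility: gcd(m_i, m_j) must divide a_i - a_j for every pair.
Merge one congruence at a time:
  Start: x ≡ 9 (mod 14).
  Combine with x ≡ 3 (mod 10): gcd(14, 10) = 2; 3 - 9 = -6, which IS divisible by 2, so compatible.
    Write x = 9 + 14·t and substitute into x ≡ 3 (mod 10): 14·t ≡ 3 − 9 = -6 (mod 10).
    Divide the congruence (and modulus) by g = 2: 7·t ≡ -3 (mod 5).
    Reduce coefficients mod 5: 2·t ≡ 2 (mod 5).
    The inverse of 2 mod 5 is 3 (since 2·3 = 6 = 1·5 + 1), so t ≡ 3·2 = 6 ≡ 1 (mod 5).
    Then x = 9 + 14·1 = 23, valid modulo lcm(14, 10) = 70: x ≡ 23 (mod 70).
  Combine with x ≡ 2 (mod 9): gcd(70, 9) = 1; 2 - 23 = -21, which IS divisible by 1, so compatible.
    Write x = 23 + 70·t and substitute into x ≡ 2 (mod 9): 70·t ≡ 2 − 23 = -21 (mod 9).
    Reduce coefficients mod 9: 7·t ≡ 6 (mod 9).
    The inverse of 7 mod 9 is 4 (since 7·4 = 28 = 3·9 + 1), so t ≡ 4·6 = 24 ≡ 6 (mod 9).
    Then x = 23 + 70·6 = 443, valid modulo lcm(70, 9) = 630: x ≡ 443 (mod 630).
Verify: 443 mod 14 = 9, 443 mod 10 = 3, 443 mod 9 = 2.

x ≡ 443 (mod 630).


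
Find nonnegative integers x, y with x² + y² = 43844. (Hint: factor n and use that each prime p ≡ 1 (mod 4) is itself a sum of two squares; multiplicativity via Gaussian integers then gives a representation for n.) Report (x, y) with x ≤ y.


Step 1: Factor n = 43844 = 2^2 · 97 · 113.
Step 2: Check the mod-4 condition on each prime factor: 2 = 2 (special); 97 ≡ 1 (mod 4), exponent 1; 113 ≡ 1 (mod 4), exponent 1.
All primes ≡ 3 (mod 4) appear to even exponent (or don't appear), so by the two-squares theorem n IS expressible as a sum of two squares.
Step 3: Build a representation. Group n = k² · m with k = 2 and m = 97 · 113 = 10961 (a product of primes ≡ 1 (mod 4)); a representation of m scales to one of n via (k·x)² + (k·y)² = k²(x² + y²). Each prime p ≡ 1 (mod 4) is itself a sum of two squares; find a² by testing p − a² for a perfect square:
  97: 97 − 1² = 96, 97 − 2² = 93, 97 − 3² = 88, 97 − 4² = 81 = 9² ⇒ 97 = 4² + 9².
  113: 113 − 1² = 112, 113 − 2² = 109, 113 − 3² = 104, 113 − 4² = 97, 113 − 5² = 88, 113 − 6² = 77, 113 − 7² = 64 = 8² ⇒ 113 = 7² + 8².
  Combine using the Brahmagupta–Fibonacci identity (a² + b²)(c² + d²) = (ac − bd)² + (ad + bc)² = (ac + bd)² + (ad − bc)²:
  97 · 113 = 10961: from (4² + 9²)(7² + 8²), take (4·7 − 9·8, 4·8 + 9·7) = (28 − 72, 32 + 63) = (-44, 95); dropping signs (only squares matter) gives (44, 95); check 44² + 95² = 1936 + 9025 = 10961 ✓.
  Scale by k = 2: (2·44, 2·95) = (88, 190).
Step 4: Order so x ≤ y and verify: 88² + 190² = 7744 + 36100 = 43844 = n. ✓

n = 43844 = 88² + 190² (one valid representation with x ≤ y).


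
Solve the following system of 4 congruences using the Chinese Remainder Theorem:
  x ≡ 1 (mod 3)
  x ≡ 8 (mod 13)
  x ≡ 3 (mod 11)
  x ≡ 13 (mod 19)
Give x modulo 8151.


Product of moduli M = 3 · 13 · 11 · 19 = 8151.
Merge one congruence at a time:
  Start: x ≡ 1 (mod 3).
  Combine with x ≡ 8 (mod 13); new modulus lcm = 39.
    Write x = 1 + 3·t and substitute into x ≡ 8 (mod 13): 3·t ≡ 8 − 1 = 7 (mod 13).
    The inverse of 3 mod 13 is 9 (since 3·9 = 27 = 2·13 + 1), so t ≡ 9·7 = 63 ≡ 11 (mod 13).
    Then x = 1 + 3·11 = 34, valid modulo lcm(3, 13) = 39: x ≡ 34 (mod 39).
  Combine with x ≡ 3 (mod 11); new modulus lcm = 429.
    Write x = 34 + 39·t and substitute into x ≡ 3 (mod 11): 39·t ≡ 3 − 34 = -31 (mod 11).
    Reduce coefficients mod 11: 6·t ≡ 2 (mod 11).
    The inverse of 6 mod 11 is 2 (since 6·2 = 12 = 1·11 + 1), so t ≡ 2·2 = 4 ≡ 4 (mod 11).
    Then x = 34 + 39·4 = 190, valid modulo lcm(39, 11) = 429: x ≡ 190 (mod 429).
  Combine with x ≡ 13 (mod 19); new modulus lcm = 8151.
    Write x = 190 + 429·t and substitute into x ≡ 13 (mod 19): 429·t ≡ 13 − 190 = -177 (mod 19).
    Reduce coefficients mod 19: 11·t ≡ 13 (mod 19).
    The inverse of 11 mod 19 is 7 (since 11·7 = 77 = 4·19 + 1), so t ≡ 7·13 = 91 ≡ 15 (mod 19).
    Then x = 190 + 429·15 = 6625, valid modulo lcm(429, 19) = 8151: x ≡ 6625 (mod 8151).
Verify against each original: 6625 mod 3 = 1, 6625 mod 13 = 8, 6625 mod 11 = 3, 6625 mod 19 = 13.

x ≡ 6625 (mod 8151).


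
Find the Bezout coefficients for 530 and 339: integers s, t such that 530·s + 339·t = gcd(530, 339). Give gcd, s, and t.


Euclidean algorithm on (530, 339) — divide until remainder is 0:
  530 = 1 · 339 + 191
  339 = 1 · 191 + 148
  191 = 1 · 148 + 43
  148 = 3 · 43 + 19
  43 = 2 · 19 + 5
  19 = 3 · 5 + 4
  5 = 1 · 4 + 1
  4 = 4 · 1 + 0
gcd(530, 339) = 1.
Track Bezout coefficients alongside the remainders: start with r₀ = 530 = a·1 + b·0 (s = 1, t = 0) and r₁ = 339 = a·0 + b·1 (s = 0, t = 1); each new remainder r_{k+1} = r_{k-1} − q_k·r_k inherits s_{k+1} = s_{k-1} − q_k·s_k, t_{k+1} = t_{k-1} − q_k·t_k, so r_k = a·s_k + b·t_k at every step:
  q = 1: r = 191, s = 1 − 1·0 = 1, t = 0 − 1·1 = -1  (check: 530·1 + 339·(-1) = 191)
  q = 1: r = 148, s = 0 − 1·1 = -1, t = 1 − 1·(-1) = 2  (check: 530·(-1) + 339·2 = 148)
  q = 1: r = 43, s = 1 − 1·(-1) = 2, t = -1 − 1·2 = -3  (check: 530·2 + 339·(-3) = 43)
  q = 3: r = 19, s = -1 − 3·2 = -7, t = 2 − 3·(-3) = 11  (check: 530·(-7) + 339·11 = 19)
  q = 2: r = 5, s = 2 − 2·(-7) = 16, t = -3 − 2·11 = -25  (check: 530·16 + 339·(-25) = 5)
  q = 3: r = 4, s = -7 − 3·16 = -55, t = 11 − 3·(-25) = 86  (check: 530·(-55) + 339·86 = 4)
  q = 1: r = 1, s = 16 − 1·(-55) = 71, t = -25 − 1·86 = -111  (check: 530·71 + 339·(-111) = 1)
The row with r = 1 (the gcd) gives the Bezout coefficients s = 71, t = -111.
Result: 530 · (71) + 339 · (-111) = 1.

gcd(530, 339) = 1; s = 71, t = -111 (check: 530·71 + 339·(-111) = 1).


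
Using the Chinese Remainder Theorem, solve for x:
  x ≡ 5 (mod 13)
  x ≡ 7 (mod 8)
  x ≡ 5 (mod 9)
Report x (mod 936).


Moduli 13, 8, 9 are pairwise coprime; by CRT there is a unique solution modulo M = 13 · 8 · 9 = 936.
Solve pairwise, accumulating the modulus:
  Start with x ≡ 5 (mod 13).
  Combine with x ≡ 7 (mod 8): since gcd(13, 8) = 1, we get a unique residue mod 104.
    Write x = 5 + 13·t and substitute into x ≡ 7 (mod 8): 13·t ≡ 7 − 5 = 2 (mod 8).
    Reduce coefficients mod 8: 5·t ≡ 2 (mod 8).
    The inverse of 5 mod 8 is 5 (since 5·5 = 25 = 3·8 + 1), so t ≡ 5·2 = 10 ≡ 2 (mod 8).
    Then x = 5 + 13·2 = 31, valid modulo lcm(13, 8) = 104: x ≡ 31 (mod 104).
  Combine with x ≡ 5 (mod 9): since gcd(104, 9) = 1, we get a unique residue mod 936.
    Write x = 31 + 104·t and substitute into x ≡ 5 (mod 9): 104·t ≡ 5 − 31 = -26 (mod 9).
    Reduce coefficients mod 9: 5·t ≡ 1 (mod 9).
    The inverse of 5 mod 9 is 2 (since 5·2 = 10 = 1·9 + 1), so t ≡ 2·1 = 2 ≡ 2 (mod 9).
    Then x = 31 + 104·2 = 239, valid modulo lcm(104, 9) = 936: x ≡ 239 (mod 936).
Verify: 239 mod 13 = 5 ✓, 239 mod 8 = 7 ✓, 239 mod 9 = 5 ✓.

x ≡ 239 (mod 936).


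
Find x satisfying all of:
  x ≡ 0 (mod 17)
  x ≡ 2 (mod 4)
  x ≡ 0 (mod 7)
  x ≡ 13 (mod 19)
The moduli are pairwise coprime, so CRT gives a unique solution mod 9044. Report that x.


Product of moduli M = 17 · 4 · 7 · 19 = 9044.
Merge one congruence at a time:
  Start: x ≡ 0 (mod 17).
  Combine with x ≡ 2 (mod 4); new modulus lcm = 68.
    Write x = 0 + 17·t and substitute into x ≡ 2 (mod 4): 17·t ≡ 2 − 0 = 2 (mod 4).
    Reduce coefficients mod 4: 1·t ≡ 2 (mod 4).
    So t ≡ 2 (mod 4).
    Then x = 0 + 17·2 = 34, valid modulo lcm(17, 4) = 68: x ≡ 34 (mod 68).
  Combine with x ≡ 0 (mod 7); new modulus lcm = 476.
    Write x = 34 + 68·t and substitute into x ≡ 0 (mod 7): 68·t ≡ 0 − 34 = -34 (mod 7).
    Reduce coefficients mod 7: 5·t ≡ 1 (mod 7).
    The inverse of 5 mod 7 is 3 (since 5·3 = 15 = 2·7 + 1), so t ≡ 3·1 = 3 ≡ 3 (mod 7).
    Then x = 34 + 68·3 = 238, valid modulo lcm(68, 7) = 476: x ≡ 238 (mod 476).
  Combine with x ≡ 13 (mod 19); new modulus lcm = 9044.
    Write x = 238 + 476·t and substitute into x ≡ 13 (mod 19): 476·t ≡ 13 − 238 = -225 (mod 19).
    Reduce coefficients mod 19: 1·t ≡ 3 (mod 19).
    So t ≡ 3 (mod 19).
    Then x = 238 + 476·3 = 1666, valid modulo lcm(476, 19) = 9044: x ≡ 1666 (mod 9044).
Verify against each original: 1666 mod 17 = 0, 1666 mod 4 = 2, 1666 mod 7 = 0, 1666 mod 19 = 13.

x ≡ 1666 (mod 9044).


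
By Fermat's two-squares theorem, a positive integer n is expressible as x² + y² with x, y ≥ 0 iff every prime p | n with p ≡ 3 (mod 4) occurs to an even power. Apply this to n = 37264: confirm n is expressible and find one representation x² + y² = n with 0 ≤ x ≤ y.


Step 1: Factor n = 37264 = 2^4 · 17 · 137.
Step 2: Check the mod-4 condition on each prime factor: 2 = 2 (special); 17 ≡ 1 (mod 4), exponent 1; 137 ≡ 1 (mod 4), exponent 1.
All primes ≡ 3 (mod 4) appear to even exponent (or don't appear), so by the two-squares theorem n IS expressible as a sum of two squares.
Step 3: Build a representation. Group n = k² · m with k = 4 and m = 17 · 137 = 2329 (a product of primes ≡ 1 (mod 4)); a representation of m scales to one of n via (k·x)² + (k·y)² = k²(x² + y²). Each prime p ≡ 1 (mod 4) is itself a sum of two squares; find a² by testing p − a² for a perfect square:
  17: 17 − 1² = 16 = 4² ⇒ 17 = 1² + 4².
  137: 137 − 1² = 136, 137 − 2² = 133, 137 − 3² = 128, 137 − 4² = 121 = 11² ⇒ 137 = 4² + 11².
  Combine using the Brahmagupta–Fibonacci identity (a² + b²)(c² + d²) = (ac − bd)² + (ad + bc)² = (ac + bd)² + (ad − bc)²:
  17 · 137 = 2329: from (1² + 4²)(4² + 11²), take (1·4 − 4·11, 1·11 + 4·4) = (4 − 44, 11 + 16) = (-40, 27); dropping signs (only squares matter) gives (40, 27); check 40² + 27² = 1600 + 729 = 2329 ✓.
  Scale by k = 4: (4·40, 4·27) = (160, 108).
Step 4: Order so x ≤ y and verify: 108² + 160² = 11664 + 25600 = 37264 = n. ✓

n = 37264 = 108² + 160² (one valid representation with x ≤ y).


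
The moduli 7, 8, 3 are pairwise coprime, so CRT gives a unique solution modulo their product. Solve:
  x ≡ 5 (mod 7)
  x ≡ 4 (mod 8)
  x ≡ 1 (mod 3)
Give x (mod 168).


Moduli 7, 8, 3 are pairwise coprime; by CRT there is a unique solution modulo M = 7 · 8 · 3 = 168.
Solve pairwise, accumulating the modulus:
  Start with x ≡ 5 (mod 7).
  Combine with x ≡ 4 (mod 8): since gcd(7, 8) = 1, we get a unique residue mod 56.
    Write x = 5 + 7·t and substitute into x ≡ 4 (mod 8): 7·t ≡ 4 − 5 = -1 (mod 8).
    Reduce coefficients mod 8: 7·t ≡ 7 (mod 8).
    The inverse of 7 mod 8 is 7 (since 7·7 = 49 = 6·8 + 1), so t ≡ 7·7 = 49 ≡ 1 (mod 8).
    Then x = 5 + 7·1 = 12, valid modulo lcm(7, 8) = 56: x ≡ 12 (mod 56).
  Combine with x ≡ 1 (mod 3): since gcd(56, 3) = 1, we get a unique residue mod 168.
    Write x = 12 + 56·t and substitute into x ≡ 1 (mod 3): 56·t ≡ 1 − 12 = -11 (mod 3).
    Reduce coefficients mod 3: 2·t ≡ 1 (mod 3).
    The inverse of 2 mod 3 is 2 (since 2·2 = 4 = 1·3 + 1), so t ≡ 2·1 = 2 ≡ 2 (mod 3).
    Then x = 12 + 56·2 = 124, valid modulo lcm(56, 3) = 168: x ≡ 124 (mod 168).
Verify: 124 mod 7 = 5 ✓, 124 mod 8 = 4 ✓, 124 mod 3 = 1 ✓.

x ≡ 124 (mod 168).


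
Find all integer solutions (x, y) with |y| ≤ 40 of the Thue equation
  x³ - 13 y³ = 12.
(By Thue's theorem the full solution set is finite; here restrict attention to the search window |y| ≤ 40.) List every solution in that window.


The equation is x³ - 13y³ = 12. For fixed y, x³ = 13·y³ + 12, so a solution requires the RHS to be a perfect cube.
Strategy: iterate y from -40 to 40, compute RHS = 13·y³ + 12, and check whether it is a (positive or negative) perfect cube.
Check small values of y:
  y = 0: RHS = 12 is not a perfect cube.
  y = 1: RHS = 25 is not a perfect cube.
  y = -1: RHS = -1 = (-1)³ ⇒ x = -1 works.
  y = 2: RHS = 116 is not a perfect cube.
  y = -2: RHS = -92 is not a perfect cube.
  y = 3: RHS = 363 is not a perfect cube.
  y = -3: RHS = -339 is not a perfect cube.
Continuing the search up to |y| = 40 finds no further solutions beyond those listed.
Collected solutions: (-1, -1).

Solutions (with |y| ≤ 40): (-1, -1).


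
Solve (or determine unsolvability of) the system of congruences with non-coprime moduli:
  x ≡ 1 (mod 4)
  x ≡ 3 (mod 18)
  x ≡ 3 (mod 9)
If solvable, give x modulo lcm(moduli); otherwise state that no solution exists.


Moduli 4, 18, 9 are not pairwise coprime, so CRT works modulo lcm(m_i) when all pairwise compatibility conditions hold.
Pairwise compatibility: gcd(m_i, m_j) must divide a_i - a_j for every pair.
Merge one congruence at a time:
  Start: x ≡ 1 (mod 4).
  Combine with x ≡ 3 (mod 18): gcd(4, 18) = 2; 3 - 1 = 2, which IS divisible by 2, so compatible.
    Write x = 1 + 4·t and substitute into x ≡ 3 (mod 18): 4·t ≡ 3 − 1 = 2 (mod 18).
    Divide the congruence (and modulus) by g = 2: 2·t ≡ 1 (mod 9).
    The inverse of 2 mod 9 is 5 (since 2·5 = 10 = 1·9 + 1), so t ≡ 5·1 = 5 ≡ 5 (mod 9).
    Then x = 1 + 4·5 = 21, valid modulo lcm(4, 18) = 36: x ≡ 21 (mod 36).
  Combine with x ≡ 3 (mod 9): gcd(36, 9) = 9; 3 - 21 = -18, which IS divisible by 9, so compatible.
    Write x = 21 + 36·t and substitute into x ≡ 3 (mod 9): 36·t ≡ 3 − 21 = -18 (mod 9).
    Divide the congruence (and modulus) by g = 9: 4·t ≡ -2 (mod 1).
    Modulo 1 every t works; take t = 0.
    Then x = 21 + 36·0 = 21, valid modulo lcm(36, 9) = 36: x ≡ 21 (mod 36).
Verify: 21 mod 4 = 1, 21 mod 18 = 3, 21 mod 9 = 3.

x ≡ 21 (mod 36).


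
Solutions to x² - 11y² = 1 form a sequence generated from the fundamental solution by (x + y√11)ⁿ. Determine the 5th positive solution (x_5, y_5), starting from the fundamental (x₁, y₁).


Step 1: Find the fundamental solution (x₁, y₁) of x² - 11y² = 1.
  Expand √11 as a continued fraction. a₀ = ⌊√11⌋ = 3; iterate m_{k+1} = d_k·a_k − m_k, d_{k+1} = (11 − m_{k+1}²)/d_k, a_{k+1} = ⌊(a₀ + m_{k+1})/d_{k+1}⌋ (starting m₀ = 0, d₀ = 1), with convergents p_k = a_k·p_{k-1} + p_{k-2}, q_k = a_k·q_{k-1} + q_{k-2} (p₋₁ = 1, q₋₁ = 0):
  k = 0: a₀ = 3; p₀/q₀ = 3/1; p₀² − 11·q₀² = 9 − 11 = -2.
  k = 1: m = 3, d = 2, a = ⌊(3 + 3)/2⌋ = 3; p/q = (3·3 + 1)/(3·1 + 0) = 10/3; p² − 11·q² = 100 − 99 = 1.
  The first convergent with p² − 11·q² = 1 gives the fundamental solution (x₁, y₁) = (10, 3).
Step 2: Apply the recurrence (x_{n+1}, y_{n+1}) = (x₁x_n + 11y₁y_n, x₁y_n + y₁x_n) repeatedly.
  From (x_1, y_1) = (10, 3): x_2 = 10·10 + 11·3·3 = 199; y_2 = 10·3 + 3·10 = 60.
  From (x_2, y_2) = (199, 60): x_3 = 10·199 + 11·3·60 = 3970; y_3 = 10·60 + 3·199 = 1197.
  From (x_3, y_3) = (3970, 1197): x_4 = 10·3970 + 11·3·1197 = 79201; y_4 = 10·1197 + 3·3970 = 23880.
  From (x_4, y_4) = (79201, 23880): x_5 = 10·79201 + 11·3·23880 = 1580050; y_5 = 10·23880 + 3·79201 = 476403.
Step 3: Verify x_5² - 11·y_5² = 2496558002500 - 2496558002499 = 1 (should be 1). ✓

(x_1, y_1) = (10, 3); (x_5, y_5) = (1580050, 476403).


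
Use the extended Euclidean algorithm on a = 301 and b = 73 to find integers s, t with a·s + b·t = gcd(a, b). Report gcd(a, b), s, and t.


Euclidean algorithm on (301, 73) — divide until remainder is 0:
  301 = 4 · 73 + 9
  73 = 8 · 9 + 1
  9 = 9 · 1 + 0
gcd(301, 73) = 1.
Track Bezout coefficients alongside the remainders: start with r₀ = 301 = a·1 + b·0 (s = 1, t = 0) and r₁ = 73 = a·0 + b·1 (s = 0, t = 1); each new remainder r_{k+1} = r_{k-1} − q_k·r_k inherits s_{k+1} = s_{k-1} − q_k·s_k, t_{k+1} = t_{k-1} − q_k·t_k, so r_k = a·s_k + b·t_k at every step:
  q = 4: r = 9, s = 1 − 4·0 = 1, t = 0 − 4·1 = -4  (check: 301·1 + 73·(-4) = 9)
  q = 8: r = 1, s = 0 − 8·1 = -8, t = 1 − 8·(-4) = 33  (check: 301·(-8) + 73·33 = 1)
The row with r = 1 (the gcd) gives the Bezout coefficients s = -8, t = 33.
Result: 301 · (-8) + 73 · (33) = 1.

gcd(301, 73) = 1; s = -8, t = 33 (check: 301·(-8) + 73·33 = 1).


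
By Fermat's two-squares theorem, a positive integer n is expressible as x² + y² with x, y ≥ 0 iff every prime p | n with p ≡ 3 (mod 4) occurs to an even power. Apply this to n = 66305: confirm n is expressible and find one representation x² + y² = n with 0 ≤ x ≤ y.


Step 1: Factor n = 66305 = 5 · 89 · 149.
Step 2: Check the mod-4 condition on each prime factor: 5 ≡ 1 (mod 4), exponent 1; 89 ≡ 1 (mod 4), exponent 1; 149 ≡ 1 (mod 4), exponent 1.
All primes ≡ 3 (mod 4) appear to even exponent (or don't appear), so by the two-squares theorem n IS expressible as a sum of two squares.
Step 3: Build a representation. Here n = 5 · 89 · 149 is a product of primes ≡ 1 (mod 4). Each prime p ≡ 1 (mod 4) is itself a sum of two squares; find a² by testing p − a² for a perfect square:
  5: 5 − 1² = 4 = 2² ⇒ 5 = 1² + 2².
  89: 89 − 1² = 88, 89 − 2² = 85, 89 − 3² = 80, 89 − 4² = 73, 89 − 5² = 64 = 8² ⇒ 89 = 5² + 8².
  149: 149 − 1² = 148, 149 − 2² = 145, 149 − 3² = 140, 149 − 4² = 133, 149 − 5² = 124, 149 − 6² = 113, 149 − 7² = 100 = 10² ⇒ 149 = 7² + 10².
  Combine using the Brahmagupta–Fibonacci identity (a² + b²)(c² + d²) = (ac − bd)² + (ad + bc)² = (ac + bd)² + (ad − bc)²:
  5 · 89 = 445: from (1² + 2²)(5² + 8²), take (1·5 − 2·8, 1·8 + 2·5) = (5 − 16, 8 + 10) = (-11, 18); dropping signs (only squares matter) gives (11, 18); check 11² + 18² = 121 + 324 = 445 ✓.
  445 · 149 = 66305: from (11² + 18²)(7² + 10²), take (11·7 − 18·10, 11·10 + 18·7) = (77 − 180, 110 + 126) = (-103, 236); dropping signs (only squares matter) gives (103, 236); check 103² + 236² = 10609 + 55696 = 66305 ✓.
Step 4: Order so x ≤ y and verify: 103² + 236² = 10609 + 55696 = 66305 = n. ✓

n = 66305 = 103² + 236² (one valid representation with x ≤ y).


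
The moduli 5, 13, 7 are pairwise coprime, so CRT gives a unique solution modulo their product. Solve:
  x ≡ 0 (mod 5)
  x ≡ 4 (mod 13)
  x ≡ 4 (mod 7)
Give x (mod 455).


Moduli 5, 13, 7 are pairwise coprime; by CRT there is a unique solution modulo M = 5 · 13 · 7 = 455.
Solve pairwise, accumulating the modulus:
  Start with x ≡ 0 (mod 5).
  Combine with x ≡ 4 (mod 13): since gcd(5, 13) = 1, we get a unique residue mod 65.
    Write x = 0 + 5·t and substitute into x ≡ 4 (mod 13): 5·t ≡ 4 − 0 = 4 (mod 13).
    The inverse of 5 mod 13 is 8 (since 5·8 = 40 = 3·13 + 1), so t ≡ 8·4 = 32 ≡ 6 (mod 13).
    Then x = 0 + 5·6 = 30, valid modulo lcm(5, 13) = 65: x ≡ 30 (mod 65).
  Combine with x ≡ 4 (mod 7): since gcd(65, 7) = 1, we get a unique residue mod 455.
    Write x = 30 + 65·t and substitute into x ≡ 4 (mod 7): 65·t ≡ 4 − 30 = -26 (mod 7).
    Reduce coefficients mod 7: 2·t ≡ 2 (mod 7).
    The inverse of 2 mod 7 is 4 (since 2·4 = 8 = 1·7 + 1), so t ≡ 4·2 = 8 ≡ 1 (mod 7).
    Then x = 30 + 65·1 = 95, valid modulo lcm(65, 7) = 455: x ≡ 95 (mod 455).
Verify: 95 mod 5 = 0 ✓, 95 mod 13 = 4 ✓, 95 mod 7 = 4 ✓.

x ≡ 95 (mod 455).


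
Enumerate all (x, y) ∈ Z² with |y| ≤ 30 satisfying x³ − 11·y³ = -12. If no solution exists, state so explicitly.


The equation is x³ - 11y³ = -12. For fixed y, x³ = 11·y³ − 12, so a solution requires the RHS to be a perfect cube.
Strategy: iterate y from -30 to 30, compute RHS = 11·y³ − 12, and check whether it is a (positive or negative) perfect cube.
Check small values of y:
  y = 0: RHS = -12 is not a perfect cube.
  y = 1: RHS = -1 = (-1)³ ⇒ x = -1 works.
  y = -1: RHS = -23 is not a perfect cube.
  y = 2: RHS = 76 is not a perfect cube.
  y = -2: RHS = -100 is not a perfect cube.
  y = 3: RHS = 285 is not a perfect cube.
  y = -3: RHS = -309 is not a perfect cube.
Continuing the search up to |y| = 30 finds no further solutions beyond those listed.
Collected solutions: (-1, 1).

Solutions (with |y| ≤ 30): (-1, 1).
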